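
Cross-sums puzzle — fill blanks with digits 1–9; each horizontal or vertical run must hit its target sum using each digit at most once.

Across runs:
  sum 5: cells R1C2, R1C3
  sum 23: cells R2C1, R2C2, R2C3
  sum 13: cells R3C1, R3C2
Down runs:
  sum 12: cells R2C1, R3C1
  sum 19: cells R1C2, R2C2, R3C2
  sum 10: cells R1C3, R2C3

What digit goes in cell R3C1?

4

23 in 3 cells must be {6,8,9}.
Nothing is forced directly, so branch on R2C1, whose candidates are 8 or 9. If R2C1 = 9: then R3C1 would have to be in {4,5,6,7,8,9} for the 13 across but in {3} for the 12 down — contradiction. So R2C1 = 8.
R3C1 = 12 − 8 = 4 completes the 12 down.
R3C2 = 13 − 4 = 9 completes the 13 across.
R2C2 = 6: the only remaining digit allowed by both the 23 across and the 19 down.
R2C3 = 23 − 14 = 9 completes the 23 across.
R1C2 = 19 − 15 = 4 completes the 19 down.
R1C3 = 5 − 4 = 1 completes the 5 across.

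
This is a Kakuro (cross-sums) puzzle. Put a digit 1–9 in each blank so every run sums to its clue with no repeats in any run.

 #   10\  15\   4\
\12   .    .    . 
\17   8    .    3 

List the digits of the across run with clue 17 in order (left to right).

4 in 2 cells must be {1,3}.
R1C1 = 10 − 8 = 2 completes the 10 down.
R1C3 = 4 − 3 = 1 completes the 4 down.
R2C2 = 17 − 11 = 6 completes the 17 across.
R1C2 = 12 − 3 = 9 completes the 12 across.

8 6 3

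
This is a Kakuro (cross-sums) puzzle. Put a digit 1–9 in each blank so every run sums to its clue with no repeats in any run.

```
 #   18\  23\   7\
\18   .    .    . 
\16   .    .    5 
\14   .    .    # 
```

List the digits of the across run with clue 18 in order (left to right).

23 in 3 cells must be {6,8,9}.
R1C3 = 7 − 5 = 2 completes the 7 down.
R1C2 = 9: the only remaining digit allowed by both the 18 across and the 23 down.
R2C2 = 8: the only remaining digit allowed by both the 16 across and the 23 down.
R3C2 = 23 − 17 = 6 completes the 23 down.
R1C1 = 18 − 11 = 7 completes the 18 across.
R2C1 = 16 − 13 = 3 completes the 16 across.
R3C1 = 14 − 6 = 8 completes the 14 across.

7, 9, 2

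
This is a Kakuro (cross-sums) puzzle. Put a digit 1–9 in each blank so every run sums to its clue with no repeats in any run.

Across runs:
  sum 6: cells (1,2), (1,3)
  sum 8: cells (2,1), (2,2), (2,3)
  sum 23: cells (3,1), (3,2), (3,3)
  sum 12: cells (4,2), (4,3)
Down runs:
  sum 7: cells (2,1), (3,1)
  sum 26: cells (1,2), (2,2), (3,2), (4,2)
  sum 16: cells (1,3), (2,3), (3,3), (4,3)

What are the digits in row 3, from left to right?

23 in 3 cells must be {6,8,9}.
Only 6 fits (3,1) under both its across sum 23 and down sum 7.
(2,1) = 7 − 6 = 1 completes the 7 down.
Nothing is forced directly, so branch on (3,2), whose candidates are 8 or 9. If (3,2) = 8: that forces (3,3) = 9, (4,3) = 4, (2,3) = 2, after which (4,2) would have to be in {8} for the 12 across but in {2,3,4,5,6,7,9} for the 26 down — contradiction. So (3,2) = 9.
(3,3) = 23 − 15 = 8 completes the 23 across.

6 9 8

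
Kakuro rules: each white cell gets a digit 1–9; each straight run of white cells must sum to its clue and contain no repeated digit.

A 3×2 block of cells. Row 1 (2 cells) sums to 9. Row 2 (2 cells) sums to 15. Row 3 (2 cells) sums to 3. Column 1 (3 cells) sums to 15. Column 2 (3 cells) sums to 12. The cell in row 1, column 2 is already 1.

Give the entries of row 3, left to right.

1 2

3 in 2 cells must be {1,2}.
(1,1) = 9 − 1 = 8 completes the 9 across.
(2,1) = 6: the only remaining digit allowed by both the 15 across and the 15 down.
(2,2) = 15 − 6 = 9 completes the 15 across.
(3,1) = 15 − 14 = 1 completes the 15 down.
(3,2) = 3 − 1 = 2 completes the 3 across.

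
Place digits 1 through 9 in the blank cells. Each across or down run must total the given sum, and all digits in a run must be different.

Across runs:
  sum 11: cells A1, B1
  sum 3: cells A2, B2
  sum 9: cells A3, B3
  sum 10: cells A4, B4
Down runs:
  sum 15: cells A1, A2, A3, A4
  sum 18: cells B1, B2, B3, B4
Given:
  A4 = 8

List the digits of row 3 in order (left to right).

1 8

3 in 2 cells must be {1,2}.
B4 = 10 − 8 = 2 completes the 10 across.
B2 = 1: the only remaining digit allowed by both the 3 across and the 18 down.
A2 = 3 − 1 = 2 completes the 3 across.
Given what's placed, A1 must be 4 to fit the 11 across and 15 down.
B1 = 11 − 4 = 7 completes the 11 across.
A3 = 15 − 14 = 1 completes the 15 down.
B3 = 9 − 1 = 8 completes the 9 across.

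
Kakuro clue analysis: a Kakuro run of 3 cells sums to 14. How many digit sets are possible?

3 distinct digits from 1–9 sum between 6 and 24.

8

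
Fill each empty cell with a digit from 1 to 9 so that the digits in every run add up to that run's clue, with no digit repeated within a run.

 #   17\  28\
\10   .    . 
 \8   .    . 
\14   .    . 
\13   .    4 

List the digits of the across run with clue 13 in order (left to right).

9 4

R2C2 = 7: the only remaining digit allowed by both the 8 across and the 28 down.
R4C1 = 13 − 4 = 9 completes the 13 across.
R2C1 = 8 − 7 = 1 completes the 8 across.
R3C1 = 5: the only remaining digit allowed by both the 14 across and the 17 down.
R3C2 = 14 − 5 = 9 completes the 14 across.
R1C1 = 17 − 15 = 2 completes the 17 down.
R1C2 = 10 − 2 = 8 completes the 10 across.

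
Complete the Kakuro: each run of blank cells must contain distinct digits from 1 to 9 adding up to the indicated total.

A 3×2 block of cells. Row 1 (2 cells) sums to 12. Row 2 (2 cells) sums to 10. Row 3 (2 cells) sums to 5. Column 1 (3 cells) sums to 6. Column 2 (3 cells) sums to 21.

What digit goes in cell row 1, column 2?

9

6 in 3 cells must be {1,2,3}.
The 12 across and the 6 down share only 3, so (1,1) = 3.
(1,2) = 12 − 3 = 9 completes the 12 across.
Given what's placed, (3,2) must be 4 to fit the 5 across and 21 down.
(2,2) = 21 − 13 = 8 completes the 21 down.
(3,1) = 5 − 4 = 1 completes the 5 across.
(2,1) = 10 − 8 = 2 completes the 10 across.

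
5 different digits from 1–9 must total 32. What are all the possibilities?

{2,6,7,8,9}; {3,5,7,8,9}; {4,5,6,8,9}

5 distinct digits from 1–9 sum between 15 and 35.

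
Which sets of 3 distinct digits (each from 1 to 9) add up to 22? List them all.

{5,8,9}; {6,7,9}

3 distinct digits from 1–9 sum between 6 and 24.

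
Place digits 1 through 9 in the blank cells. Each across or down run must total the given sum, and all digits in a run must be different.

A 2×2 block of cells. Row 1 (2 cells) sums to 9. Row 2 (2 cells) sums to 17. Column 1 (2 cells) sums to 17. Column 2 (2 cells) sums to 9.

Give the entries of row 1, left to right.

8 1

17 in 2 cells must be {8,9}.
The 9 across and the 17 down share only 8, so (1,1) = 8.
(1,2) = 9 − 8 = 1 completes the 9 across.
(2,1) = 17 − 8 = 9 completes the 17 down.
(2,2) = 17 − 9 = 8 completes the 17 across.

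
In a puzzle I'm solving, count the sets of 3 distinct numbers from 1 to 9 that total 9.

3 distinct digits from 1–9 sum between 6 and 24.
Enumerating: {1,2,6}, {1,3,5}, {2,3,4}.

3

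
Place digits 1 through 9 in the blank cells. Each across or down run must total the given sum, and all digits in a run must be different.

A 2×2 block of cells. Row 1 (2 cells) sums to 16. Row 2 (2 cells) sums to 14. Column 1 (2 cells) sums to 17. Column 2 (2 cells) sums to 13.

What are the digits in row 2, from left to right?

8 6

16 in 2 cells must be {7,9}; 17 in 2 cells must be {8,9}.
The 16 across and the 17 down share only 9, so (1,1) = 9.
(1,2) = 16 − 9 = 7 completes the 16 across.
(2,1) = 17 − 9 = 8 completes the 17 down.
(2,2) = 14 − 8 = 6 completes the 14 across.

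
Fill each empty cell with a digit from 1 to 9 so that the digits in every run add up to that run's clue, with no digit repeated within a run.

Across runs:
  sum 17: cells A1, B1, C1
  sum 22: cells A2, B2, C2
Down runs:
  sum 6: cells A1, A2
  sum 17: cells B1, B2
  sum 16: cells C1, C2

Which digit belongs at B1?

9

17 in 2 cells must be {8,9}; 16 in 2 cells must be {7,9}.
The 22 across and the 6 down share only 5, so A2 = 5.
Given what's placed, C2 must be 9 to fit the 22 across and 16 down.
A1 = 6 − 5 = 1 completes the 6 down.
B1 = 9: the only remaining digit allowed by both the 17 across and the 17 down.
C1 = 17 − 10 = 7 completes the 17 across.
B2 = 22 − 14 = 8 completes the 22 across.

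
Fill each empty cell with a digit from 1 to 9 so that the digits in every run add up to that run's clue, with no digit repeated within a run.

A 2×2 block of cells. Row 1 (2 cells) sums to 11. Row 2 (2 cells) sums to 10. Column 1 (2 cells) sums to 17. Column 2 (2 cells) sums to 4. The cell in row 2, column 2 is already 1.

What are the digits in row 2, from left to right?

9 1

17 in 2 cells must be {8,9}; 4 in 2 cells must be {1,3}.
(1,2) = 4 − 1 = 3 completes the 4 down.
(2,1) = 10 − 1 = 9 completes the 10 across.
(1,1) = 11 − 3 = 8 completes the 11 across.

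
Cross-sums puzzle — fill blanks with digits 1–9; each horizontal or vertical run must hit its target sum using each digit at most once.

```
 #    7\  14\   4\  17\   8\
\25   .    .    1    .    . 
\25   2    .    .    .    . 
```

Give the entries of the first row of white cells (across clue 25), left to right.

5, 9, 1, 8, 2

4 in 2 cells must be {1,3}; 17 in 2 cells must be {8,9}.
R1C1 = 7 − 2 = 5 completes the 7 down.
R2C3 = 4 − 1 = 3 completes the 4 down.
No cell is forced outright now. R1C4 can only be 8 or 9 (the digits allowed by both its 25 across and its 17 down). If R1C4 = 9: that forces R2C4 = 8, R2C2 = 5, R2C5 = 7, after which R1C2 would have to be in {2,3,4,6,7,8} for the 25 across but in {9} for the 14 down — contradiction. So R1C4 = 8.
Given what's placed, R1C2 must be 9 to fit the 25 across and 14 down.
R1C5 = 25 − 23 = 2 completes the 25 across.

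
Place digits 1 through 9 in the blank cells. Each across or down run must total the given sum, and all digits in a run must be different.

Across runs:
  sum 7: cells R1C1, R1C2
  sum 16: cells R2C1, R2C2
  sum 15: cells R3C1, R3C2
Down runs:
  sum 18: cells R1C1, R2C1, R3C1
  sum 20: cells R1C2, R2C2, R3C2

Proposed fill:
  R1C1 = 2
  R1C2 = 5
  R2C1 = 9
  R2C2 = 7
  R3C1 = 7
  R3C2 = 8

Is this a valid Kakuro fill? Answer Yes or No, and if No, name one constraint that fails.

Yes

Across: 2+5=7; 9+7=16; 7+8=15. Down: 2+9+7=18; 5+7+8=20. No digit repeats within any run.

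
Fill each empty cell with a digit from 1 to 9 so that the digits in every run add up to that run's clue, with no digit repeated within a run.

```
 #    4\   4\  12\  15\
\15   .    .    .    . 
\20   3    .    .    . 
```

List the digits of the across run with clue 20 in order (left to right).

3 1 7 9

4 in 2 cells must be {1,3}.
R1C1 = 4 − 3 = 1 completes the 4 down.
R1C2 = 3: the only remaining digit allowed by both the 15 across and the 4 down.
R2C2 = 4 − 3 = 1 completes the 4 down.
Nothing is forced directly, so branch on R2C3, whose candidates are 7 or 9. If R2C3 = 9: then R1C3 would have to be in {2,4,5,6,7,9} for the 15 across but in {3} for the 12 down — contradiction. So R2C3 = 7.
R1C3 = 12 − 7 = 5 completes the 12 down.
R1C4 = 15 − 9 = 6 completes the 15 across.
R2C4 = 20 − 11 = 9 completes the 20 across.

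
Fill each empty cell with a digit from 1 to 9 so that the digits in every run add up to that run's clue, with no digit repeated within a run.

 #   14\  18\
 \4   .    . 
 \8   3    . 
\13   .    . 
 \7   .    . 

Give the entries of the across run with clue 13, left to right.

4, 9

4 in 2 cells must be {1,3}.
R1C1 = 1: the only remaining digit allowed by both the 4 across and the 14 down.
R1C2 = 4 − 1 = 3 completes the 4 across.
R2C2 = 8 − 3 = 5 completes the 8 across.
Nothing is forced directly, so branch on R3C1, whose candidates are 4 or 6 or 8. If R3C1 = 6: then R3C2 would have to be in {7} for the 13 across but in {1,2,4,6,8,9} for the 18 down — contradiction. If R3C1 = 8: then R3C2 would have to be in {5} for the 13 across but in {1,2,4,6,8,9} for the 18 down — contradiction. So R3C1 = 4.
R3C2 = 13 − 4 = 9 completes the 13 across.
R4C1 = 14 − 8 = 6 completes the 14 down.
R4C2 = 7 − 6 = 1 completes the 7 across.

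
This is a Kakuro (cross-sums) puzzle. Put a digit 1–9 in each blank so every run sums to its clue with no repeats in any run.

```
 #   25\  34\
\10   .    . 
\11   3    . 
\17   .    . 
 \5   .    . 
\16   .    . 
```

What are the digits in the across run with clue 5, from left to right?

1 4

17 in 2 cells must be {8,9}; 16 in 2 cells must be {7,9}; 34 in 5 cells must be {4,6,7,8,9}.
R2C2 = 11 − 3 = 8 completes the 11 across.
R3C2 = 9: the only remaining digit allowed by both the 17 across and the 34 down.
R4C2 = 4: the only remaining digit allowed by both the 5 across and the 34 down.
Given what's placed, R5C2 must be 7 to fit the 16 across and 34 down.
R1C2 = 34 − 28 = 6 completes the 34 down.
R3C1 = 17 − 9 = 8 completes the 17 across.
R4C1 = 5 − 4 = 1 completes the 5 across.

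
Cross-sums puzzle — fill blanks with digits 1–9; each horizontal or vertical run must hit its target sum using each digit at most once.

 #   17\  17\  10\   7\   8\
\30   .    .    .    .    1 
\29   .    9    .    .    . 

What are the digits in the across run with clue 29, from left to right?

17 in 2 cells must be {8,9}.
R1C2 = 17 − 9 = 8 completes the 17 down.
Given what's placed, R1C4 must be 5 to fit the 30 across and 7 down.
R2C1 = 8: the only remaining digit allowed by both the 29 across and the 17 down.
R2C4 = 7 − 5 = 2 completes the 7 down.
R2C5 = 8 − 1 = 7 completes the 8 down.
R1C1 = 17 − 8 = 9 completes the 17 down.
R1C3 = 30 − 23 = 7 completes the 30 across.
R2C3 = 29 − 26 = 3 completes the 29 across.

8, 9, 3, 2, 7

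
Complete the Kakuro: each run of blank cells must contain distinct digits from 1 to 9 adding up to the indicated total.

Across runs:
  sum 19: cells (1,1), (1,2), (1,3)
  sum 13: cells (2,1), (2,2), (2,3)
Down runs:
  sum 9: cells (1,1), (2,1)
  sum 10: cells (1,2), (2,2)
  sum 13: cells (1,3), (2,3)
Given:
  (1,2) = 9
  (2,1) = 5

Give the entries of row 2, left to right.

5 1 7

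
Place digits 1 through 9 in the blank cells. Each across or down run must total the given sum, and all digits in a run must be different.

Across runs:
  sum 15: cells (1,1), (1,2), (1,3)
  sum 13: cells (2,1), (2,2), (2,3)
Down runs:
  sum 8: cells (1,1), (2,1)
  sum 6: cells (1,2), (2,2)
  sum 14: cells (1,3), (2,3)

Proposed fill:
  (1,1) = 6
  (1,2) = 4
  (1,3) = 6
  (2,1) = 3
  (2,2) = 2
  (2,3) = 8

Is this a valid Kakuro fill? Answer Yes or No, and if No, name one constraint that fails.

No — the down run (1,1)–(2,1) sums to 9, not 8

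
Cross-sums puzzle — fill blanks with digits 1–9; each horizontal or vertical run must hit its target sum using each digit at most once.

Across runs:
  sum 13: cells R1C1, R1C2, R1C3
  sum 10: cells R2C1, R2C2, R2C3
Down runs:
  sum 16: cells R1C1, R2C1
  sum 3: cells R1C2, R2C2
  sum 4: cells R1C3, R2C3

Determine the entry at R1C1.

16 in 2 cells must be {7,9}; 3 in 2 cells must be {1,2}; 4 in 2 cells must be {1,3}.
The 10 across and the 16 down share only 7, so R2C1 = 7.
Given what's placed, R2C3 must be 1 to fit the 10 across and 4 down.
R1C1 = 16 − 7 = 9 completes the 16 down.
R1C2 = 1: the only remaining digit allowed by both the 13 across and the 3 down.
R1C3 = 13 − 10 = 3 completes the 13 across.
R2C2 = 10 − 8 = 2 completes the 10 across.

9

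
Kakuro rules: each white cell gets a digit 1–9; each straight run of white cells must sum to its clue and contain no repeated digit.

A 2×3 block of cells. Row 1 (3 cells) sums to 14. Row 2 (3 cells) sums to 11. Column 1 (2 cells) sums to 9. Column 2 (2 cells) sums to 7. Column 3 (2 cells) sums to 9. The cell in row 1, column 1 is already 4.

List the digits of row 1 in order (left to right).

4 3 7

(2,1) = 9 − 4 = 5 completes the 9 down.
No cell is forced outright now. (2,2) can only be 2 or 4 (the digits allowed by both its 11 across and its 7 down). If (2,2) = 2: then (1,2) would have to be in {1,2,3,7,8,9} for the 14 across but in {5} for the 7 down — contradiction. So (2,2) = 4.
(1,2) = 7 − 4 = 3 completes the 7 down.
(1,3) = 14 − 7 = 7 completes the 14 across.
(2,3) = 11 − 9 = 2 completes the 11 across.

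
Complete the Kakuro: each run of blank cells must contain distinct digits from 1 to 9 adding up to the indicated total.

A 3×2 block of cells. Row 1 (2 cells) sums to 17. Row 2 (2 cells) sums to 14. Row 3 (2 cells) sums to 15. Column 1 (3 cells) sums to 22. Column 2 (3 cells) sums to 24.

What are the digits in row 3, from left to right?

17 in 2 cells must be {8,9}; 24 in 3 cells must be {7,8,9}.
Nothing is forced directly, so branch on (1,1), whose candidates are 8 or 9. If (1,1) = 8: that forces (1,2) = 9, (2,2) = 8, (3,1) = 9, after which (3,2) would have to be in {6} for the 15 across but in {7} for the 24 down — contradiction. So (1,1) = 9.
(1,2) = 17 − 9 = 8 completes the 17 across.
Given what's placed, (2,2) must be 9 to fit the 14 across and 24 down.
(3,2) = 24 − 17 = 7 completes the 24 down.
(2,1) = 14 − 9 = 5 completes the 14 across.
(3,1) = 15 − 7 = 8 completes the 15 across.

8 7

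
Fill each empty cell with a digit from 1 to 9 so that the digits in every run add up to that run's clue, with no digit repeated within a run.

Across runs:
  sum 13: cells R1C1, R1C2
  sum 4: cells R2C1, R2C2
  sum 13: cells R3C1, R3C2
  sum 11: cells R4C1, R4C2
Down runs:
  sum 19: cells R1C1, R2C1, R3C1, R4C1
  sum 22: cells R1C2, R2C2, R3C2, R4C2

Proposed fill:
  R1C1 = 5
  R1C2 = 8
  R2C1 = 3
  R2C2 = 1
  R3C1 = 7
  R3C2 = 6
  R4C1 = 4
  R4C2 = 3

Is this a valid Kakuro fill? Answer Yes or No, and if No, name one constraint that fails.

No — the down run R1C2–R4C2 sums to 18, not 22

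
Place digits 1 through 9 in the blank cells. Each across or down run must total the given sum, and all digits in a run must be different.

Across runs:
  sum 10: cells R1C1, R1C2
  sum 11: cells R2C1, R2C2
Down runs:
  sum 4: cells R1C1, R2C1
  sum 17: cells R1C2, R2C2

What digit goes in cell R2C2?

8

4 in 2 cells must be {1,3}; 17 in 2 cells must be {8,9}.
The 11 across and the 4 down share only 3, so R2C1 = 3.
R2C2 = 11 − 3 = 8 completes the 11 across.
R1C1 = 4 − 3 = 1 completes the 4 down.
R1C2 = 10 − 1 = 9 completes the 10 across.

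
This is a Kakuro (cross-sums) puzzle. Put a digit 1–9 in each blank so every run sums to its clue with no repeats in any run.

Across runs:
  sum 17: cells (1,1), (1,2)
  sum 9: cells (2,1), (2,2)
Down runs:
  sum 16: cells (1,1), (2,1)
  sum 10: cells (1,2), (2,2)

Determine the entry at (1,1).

17 in 2 cells must be {8,9}; 16 in 2 cells must be {7,9}.
The 17 across and the 16 down share only 9, so (1,1) = 9.
(1,2) = 17 − 9 = 8 completes the 17 across.
(2,1) = 16 − 9 = 7 completes the 16 down.
(2,2) = 9 − 7 = 2 completes the 9 across.

9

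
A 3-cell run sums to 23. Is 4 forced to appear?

The only way to make 23 from 3 distinct digits is {6,8,9}, which does not contain 4.

No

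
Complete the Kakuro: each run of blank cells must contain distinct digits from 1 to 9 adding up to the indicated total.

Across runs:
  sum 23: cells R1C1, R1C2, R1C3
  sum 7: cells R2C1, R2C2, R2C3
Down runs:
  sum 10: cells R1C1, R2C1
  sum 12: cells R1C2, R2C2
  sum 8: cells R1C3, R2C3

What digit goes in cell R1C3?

6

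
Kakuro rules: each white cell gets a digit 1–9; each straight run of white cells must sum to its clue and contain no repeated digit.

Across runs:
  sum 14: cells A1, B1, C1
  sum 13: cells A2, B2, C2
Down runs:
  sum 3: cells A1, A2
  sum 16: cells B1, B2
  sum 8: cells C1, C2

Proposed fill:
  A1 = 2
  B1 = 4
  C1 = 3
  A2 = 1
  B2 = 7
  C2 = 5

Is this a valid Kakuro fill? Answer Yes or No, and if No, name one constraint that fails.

No — the across run A1–C1 sums to 9, not 14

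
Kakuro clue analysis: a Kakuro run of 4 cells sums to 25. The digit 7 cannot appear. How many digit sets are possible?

2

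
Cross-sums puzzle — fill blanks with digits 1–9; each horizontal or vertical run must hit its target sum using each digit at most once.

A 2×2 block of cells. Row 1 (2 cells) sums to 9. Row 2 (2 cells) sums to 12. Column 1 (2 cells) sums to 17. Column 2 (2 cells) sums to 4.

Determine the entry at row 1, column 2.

1

17 in 2 cells must be {8,9}; 4 in 2 cells must be {1,3}.
The 9 across and the 17 down share only 8, so (1,1) = 8.
(1,2) = 9 − 8 = 1 completes the 9 across.
(2,1) = 17 − 8 = 9 completes the 17 down.
(2,2) = 12 − 9 = 3 completes the 12 across.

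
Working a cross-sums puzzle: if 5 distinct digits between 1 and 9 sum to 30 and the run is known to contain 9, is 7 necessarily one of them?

No

Counterexample: {2,5,6,8,9} sums to 30 under that restriction without using 7.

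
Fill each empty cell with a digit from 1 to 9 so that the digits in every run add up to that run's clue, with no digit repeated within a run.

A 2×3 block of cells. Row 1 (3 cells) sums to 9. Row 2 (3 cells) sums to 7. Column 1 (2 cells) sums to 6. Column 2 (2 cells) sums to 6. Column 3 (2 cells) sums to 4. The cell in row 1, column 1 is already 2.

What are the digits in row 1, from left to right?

2, 4, 3

7 in 3 cells must be {1,2,4}; 4 in 2 cells must be {1,3}.
(2,1) = 6 − 2 = 4 completes the 6 down.
Given what's placed, (2,3) must be 1 to fit the 7 across and 4 down.
(1,3) = 4 − 1 = 3 completes the 4 down.
(2,2) = 7 − 5 = 2 completes the 7 across.
(1,2) = 9 − 5 = 4 completes the 9 across.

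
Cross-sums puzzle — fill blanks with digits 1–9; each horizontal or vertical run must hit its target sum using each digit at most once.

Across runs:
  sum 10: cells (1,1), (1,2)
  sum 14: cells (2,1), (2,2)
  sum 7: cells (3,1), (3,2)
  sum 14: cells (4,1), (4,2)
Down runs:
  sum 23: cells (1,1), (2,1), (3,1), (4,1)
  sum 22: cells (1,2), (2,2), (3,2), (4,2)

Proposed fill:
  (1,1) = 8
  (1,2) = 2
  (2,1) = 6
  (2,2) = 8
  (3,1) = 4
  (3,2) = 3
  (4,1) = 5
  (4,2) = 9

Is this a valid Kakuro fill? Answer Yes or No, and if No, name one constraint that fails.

Across: 8+2=10; 6+8=14; 4+3=7; 5+9=14. Down: 8+6+4+5=23; 2+8+3+9=22. No digit repeats within any run.

Yes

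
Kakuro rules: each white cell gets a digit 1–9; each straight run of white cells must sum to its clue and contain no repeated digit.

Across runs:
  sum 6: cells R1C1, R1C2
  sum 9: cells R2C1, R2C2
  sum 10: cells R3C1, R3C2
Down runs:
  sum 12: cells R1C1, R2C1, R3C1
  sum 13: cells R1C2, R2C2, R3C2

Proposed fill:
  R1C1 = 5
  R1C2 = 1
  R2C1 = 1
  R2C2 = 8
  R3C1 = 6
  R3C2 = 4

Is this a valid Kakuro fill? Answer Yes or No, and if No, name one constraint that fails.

Across: 5+1=6; 1+8=9; 6+4=10. Down: 5+1+6=12; 1+8+4=13. No digit repeats within any run.

Yes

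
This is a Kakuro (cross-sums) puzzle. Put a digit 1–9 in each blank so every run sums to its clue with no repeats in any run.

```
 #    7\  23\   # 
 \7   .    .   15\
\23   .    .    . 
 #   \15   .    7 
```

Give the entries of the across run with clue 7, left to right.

1 6

23 in 3 cells must be {6,8,9}.
The 7 across and the 23 down share only 6, so R1C2 = 6.
The 23 across and the 7 down share only 6, so R2C1 = 6.
R2C3 = 15 − 7 = 8 completes the 15 down.
R3C2 = 15 − 7 = 8 completes the 15 across.
R1C1 = 7 − 6 = 1 completes the 7 across.
R2C2 = 23 − 14 = 9 completes the 23 across.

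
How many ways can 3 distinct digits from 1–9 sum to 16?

8

3 distinct digits from 1–9 sum between 6 and 24.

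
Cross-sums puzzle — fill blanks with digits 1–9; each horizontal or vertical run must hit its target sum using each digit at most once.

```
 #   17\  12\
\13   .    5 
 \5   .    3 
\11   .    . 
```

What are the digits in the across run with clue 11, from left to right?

7 4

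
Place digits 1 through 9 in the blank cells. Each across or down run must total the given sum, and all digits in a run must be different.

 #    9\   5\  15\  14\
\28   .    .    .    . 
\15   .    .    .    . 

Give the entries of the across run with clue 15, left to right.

2 1 7 5

Only 4 fits R1C2 under both its across sum 28 and down sum 5.
R2C2 = 5 − 4 = 1 completes the 5 down.
Nothing is forced directly, so branch on R1C1, whose candidates are 7 or 8. If R1C1 = 8: that forces R1C4 = 9, after which R2C1 would have to be in {2,3,4,5,6,7,8,9} for the 15 across but in {1} for the 9 down — contradiction. So R1C1 = 7.
R2C1 = 9 − 7 = 2 completes the 9 down.
No cell is forced outright now. R1C3 can only be 8 or 9 (the digits allowed by both its 28 across and its 15 down). If R1C3 = 9: that forces R1C4 = 8, after which R2C3 would have to be in {3,4,5,7,8,9} for the 15 across but in {6} for the 15 down — contradiction. So R1C3 = 8.
R1C4 = 28 − 19 = 9 completes the 28 across.
R2C3 = 15 − 8 = 7 completes the 15 down.
R2C4 = 15 − 10 = 5 completes the 15 across.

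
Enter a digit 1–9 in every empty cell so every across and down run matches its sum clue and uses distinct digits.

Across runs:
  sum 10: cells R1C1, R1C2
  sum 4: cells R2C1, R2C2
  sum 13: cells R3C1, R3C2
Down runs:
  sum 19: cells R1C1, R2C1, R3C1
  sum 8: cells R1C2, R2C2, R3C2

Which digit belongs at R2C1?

3

4 in 2 cells must be {1,3}.
The 4 across and the 19 down share only 3, so R2C1 = 3.
R2C2 = 4 − 3 = 1 completes the 4 across.
Nothing is forced directly, so branch on R1C1, whose candidates are 7 or 9. If R1C1 = 9: then R1C2 would have to be in {1} for the 10 across but in {2,3,4,5} for the 8 down — contradiction. So R1C1 = 7.
R1C2 = 10 − 7 = 3 completes the 10 across.
R3C1 = 19 − 10 = 9 completes the 19 down.
R3C2 = 13 − 9 = 4 completes the 13 across.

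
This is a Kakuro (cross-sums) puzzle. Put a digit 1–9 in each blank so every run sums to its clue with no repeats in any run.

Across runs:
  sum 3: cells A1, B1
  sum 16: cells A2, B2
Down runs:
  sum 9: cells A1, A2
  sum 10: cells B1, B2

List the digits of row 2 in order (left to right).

7 9

3 in 2 cells must be {1,2}; 16 in 2 cells must be {7,9}.
The 16 across and the 9 down share only 7, so A2 = 7.
B2 = 16 − 7 = 9 completes the 16 across.
A1 = 9 − 7 = 2 completes the 9 down.
B1 = 3 − 2 = 1 completes the 3 across.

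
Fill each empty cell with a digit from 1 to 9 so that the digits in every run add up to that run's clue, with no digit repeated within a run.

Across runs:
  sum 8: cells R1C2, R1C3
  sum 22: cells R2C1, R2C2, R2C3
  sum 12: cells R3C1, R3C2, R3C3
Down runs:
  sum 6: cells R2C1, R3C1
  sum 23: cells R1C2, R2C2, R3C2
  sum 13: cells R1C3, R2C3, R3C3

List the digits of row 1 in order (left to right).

23 in 3 cells must be {6,8,9}.
Only 6 fits R1C2 under both its across sum 8 and down sum 23.
R1C3 = 8 − 6 = 2 completes the 8 across.

6, 2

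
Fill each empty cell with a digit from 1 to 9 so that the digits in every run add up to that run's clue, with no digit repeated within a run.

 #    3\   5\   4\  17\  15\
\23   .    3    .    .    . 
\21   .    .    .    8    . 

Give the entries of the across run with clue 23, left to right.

2 3 1 9 8

3 in 2 cells must be {1,2}; 4 in 2 cells must be {1,3}; 17 in 2 cells must be {8,9}.
Given what's placed, R1C3 must be 1 to fit the 23 across and 4 down.
R1C4 = 17 − 8 = 9 completes the 17 down.
R2C2 = 5 − 3 = 2 completes the 5 down.
R2C3 = 4 − 1 = 3 completes the 4 down.
Given what's placed, R2C5 must be 7 to fit the 21 across and 15 down.
Given what's placed, R1C1 must be 2 to fit the 23 across and 3 down.
R1C5 = 23 − 15 = 8 completes the 23 across.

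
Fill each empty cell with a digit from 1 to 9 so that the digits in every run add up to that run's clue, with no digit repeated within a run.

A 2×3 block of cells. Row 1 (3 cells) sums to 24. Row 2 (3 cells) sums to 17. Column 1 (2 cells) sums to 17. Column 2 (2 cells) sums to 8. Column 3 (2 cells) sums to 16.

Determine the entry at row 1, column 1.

8

24 in 3 cells must be {7,8,9}; 17 in 2 cells must be {8,9}; 16 in 2 cells must be {7,9}.
The 24 across and the 8 down share only 7, so (1,2) = 7.
Given what's placed, (1,3) must be 9 to fit the 24 across and 16 down.
(2,2) = 8 − 7 = 1 completes the 8 down.
(2,3) = 16 − 9 = 7 completes the 16 down.
(1,1) = 24 − 16 = 8 completes the 24 across.
(2,1) = 17 − 8 = 9 completes the 17 across.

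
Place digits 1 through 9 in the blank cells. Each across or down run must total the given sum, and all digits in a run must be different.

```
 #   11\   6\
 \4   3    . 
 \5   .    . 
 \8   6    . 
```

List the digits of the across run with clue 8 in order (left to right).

6, 2

4 in 2 cells must be {1,3}; 6 in 3 cells must be {1,2,3}.
R1C2 = 4 − 3 = 1 completes the 4 across.
R2C1 = 11 − 9 = 2 completes the 11 down.
R2C2 = 5 − 2 = 3 completes the 5 across.
R3C2 = 8 − 6 = 2 completes the 8 across.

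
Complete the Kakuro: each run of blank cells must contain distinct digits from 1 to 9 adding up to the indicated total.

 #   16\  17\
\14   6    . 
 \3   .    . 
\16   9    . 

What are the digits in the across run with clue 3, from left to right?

1 2

3 in 2 cells must be {1,2}; 16 in 2 cells must be {7,9}.
R1C2 = 14 − 6 = 8 completes the 14 across.
R2C1 = 16 − 15 = 1 completes the 16 down.
R2C2 = 3 − 1 = 2 completes the 3 across.
R3C2 = 16 − 9 = 7 completes the 16 across.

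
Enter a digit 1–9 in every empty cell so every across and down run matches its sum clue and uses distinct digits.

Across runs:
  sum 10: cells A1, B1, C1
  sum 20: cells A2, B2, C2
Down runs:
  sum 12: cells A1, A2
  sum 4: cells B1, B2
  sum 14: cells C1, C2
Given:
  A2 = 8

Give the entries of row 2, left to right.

8 3 9

4 in 2 cells must be {1,3}.
A1 = 12 − 8 = 4 completes the 12 down.
Given what's placed, B1 must be 1 to fit the 10 across and 4 down.
C1 = 10 − 5 = 5 completes the 10 across.
B2 = 4 − 1 = 3 completes the 4 down.
C2 = 20 − 11 = 9 completes the 20 across.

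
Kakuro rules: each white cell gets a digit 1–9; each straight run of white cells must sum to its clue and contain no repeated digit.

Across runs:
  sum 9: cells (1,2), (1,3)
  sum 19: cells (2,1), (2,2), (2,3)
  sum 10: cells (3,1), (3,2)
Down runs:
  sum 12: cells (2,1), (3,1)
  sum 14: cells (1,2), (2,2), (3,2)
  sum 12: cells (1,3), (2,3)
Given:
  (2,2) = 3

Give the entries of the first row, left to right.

Nothing is forced directly, so branch on (2,1), whose candidates are 7 or 9. If (2,1) = 7: that forces (2,3) = 9, after which (3,1) would have to be in {1,2,3,4,6,7,8,9} for the 10 across but in {5} for the 12 down — contradiction. So (2,1) = 9.
(2,3) = 19 − 12 = 7 completes the 19 across.
(3,1) = 12 − 9 = 3 completes the 12 down.
(3,2) = 10 − 3 = 7 completes the 10 across.
(1,2) = 14 − 10 = 4 completes the 14 down.
(1,3) = 9 − 4 = 5 completes the 9 across.

4, 5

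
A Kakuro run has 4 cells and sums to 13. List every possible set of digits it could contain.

{1,2,3,7}; {1,2,4,6}; {1,3,4,5}

4 distinct digits from 1–9 sum between 10 and 30.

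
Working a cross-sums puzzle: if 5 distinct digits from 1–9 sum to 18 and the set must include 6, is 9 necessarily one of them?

No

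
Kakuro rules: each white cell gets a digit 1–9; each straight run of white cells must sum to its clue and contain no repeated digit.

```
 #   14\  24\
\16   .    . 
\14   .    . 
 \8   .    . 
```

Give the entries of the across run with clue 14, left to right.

6, 8

16 in 2 cells must be {7,9}; 24 in 3 cells must be {7,8,9}.
The 8 across and the 24 down share only 7, so R3C2 = 7.
Given what's placed, R1C2 must be 9 to fit the 16 across and 24 down.
R2C2 = 24 − 16 = 8 completes the 24 down.
R3C1 = 8 − 7 = 1 completes the 8 across.
R1C1 = 16 − 9 = 7 completes the 16 across.
R2C1 = 14 − 8 = 6 completes the 14 across.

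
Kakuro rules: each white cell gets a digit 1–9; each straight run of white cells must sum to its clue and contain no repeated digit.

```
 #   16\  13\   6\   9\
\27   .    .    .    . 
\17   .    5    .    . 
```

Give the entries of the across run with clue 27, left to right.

9, 8, 4, 6

16 in 2 cells must be {7,9}.
R1C2 = 13 − 5 = 8 completes the 13 down.
R1C3 = 4: the only remaining digit allowed by both the 27 across and the 6 down.
Given what's placed, R1C4 must be 6 to fit the 27 across and 9 down.
R2C3 = 6 − 4 = 2 completes the 6 down.
R2C4 = 9 − 6 = 3 completes the 9 down.
R1C1 = 27 − 18 = 9 completes the 27 across.
R2C1 = 17 − 10 = 7 completes the 17 across.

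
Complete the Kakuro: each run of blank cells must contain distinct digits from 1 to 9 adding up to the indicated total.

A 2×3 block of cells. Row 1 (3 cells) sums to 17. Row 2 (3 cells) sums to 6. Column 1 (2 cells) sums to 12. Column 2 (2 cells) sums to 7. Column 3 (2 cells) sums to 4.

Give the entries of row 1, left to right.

6 in 3 cells must be {1,2,3}; 4 in 2 cells must be {1,3}.
The 6 across and the 12 down share only 3, so (2,1) = 3.
Given what's placed, (2,3) must be 1 to fit the 6 across and 4 down.
(1,1) = 12 − 3 = 9 completes the 12 down.
(1,3) = 4 − 1 = 3 completes the 4 down.
(2,2) = 6 − 4 = 2 completes the 6 across.
(1,2) = 17 − 12 = 5 completes the 17 across.

9, 5, 3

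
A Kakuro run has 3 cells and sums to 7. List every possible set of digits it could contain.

{1,2,4}

3 distinct digits from 1–9 sum between 6 and 24.
Only one set works: {1,2,4}.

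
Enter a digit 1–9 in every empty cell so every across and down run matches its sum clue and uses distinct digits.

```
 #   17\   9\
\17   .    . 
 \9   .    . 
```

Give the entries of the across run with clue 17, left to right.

17 in 2 cells must be {8,9}.
The 17 across and the 9 down share only 8, so R1C2 = 8.
The 9 across and the 17 down share only 8, so R2C1 = 8.
R2C2 = 9 − 8 = 1 completes the 9 across.
R1C1 = 17 − 8 = 9 completes the 17 across.

9, 8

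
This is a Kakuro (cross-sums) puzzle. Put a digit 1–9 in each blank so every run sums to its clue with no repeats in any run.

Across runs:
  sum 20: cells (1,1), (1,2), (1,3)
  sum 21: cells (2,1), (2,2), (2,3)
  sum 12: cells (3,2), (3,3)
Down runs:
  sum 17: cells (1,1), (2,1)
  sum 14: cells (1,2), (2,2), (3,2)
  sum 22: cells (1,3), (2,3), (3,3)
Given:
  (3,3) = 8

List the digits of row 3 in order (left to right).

4, 8

17 in 2 cells must be {8,9}.
(3,2) = 12 − 8 = 4 completes the 12 across.
No cell is forced outright now. (1,3) can only be 5 or 9 (the digits allowed by both its 20 across and its 22 down). If (1,3) = 5: that forces (2,3) = 9, (2,1) = 8, after which (2,2) would have to be in {4} for the 21 across but in {1,2,3,7,8,9} for the 14 down — contradiction. So (1,3) = 9.
(1,1) = 8: the only remaining digit allowed by both the 20 across and the 17 down.
(1,2) = 20 − 17 = 3 completes the 20 across.
(2,1) = 17 − 8 = 9 completes the 17 down.
(2,2) = 14 − 7 = 7 completes the 14 down.
(2,3) = 21 − 16 = 5 completes the 21 across.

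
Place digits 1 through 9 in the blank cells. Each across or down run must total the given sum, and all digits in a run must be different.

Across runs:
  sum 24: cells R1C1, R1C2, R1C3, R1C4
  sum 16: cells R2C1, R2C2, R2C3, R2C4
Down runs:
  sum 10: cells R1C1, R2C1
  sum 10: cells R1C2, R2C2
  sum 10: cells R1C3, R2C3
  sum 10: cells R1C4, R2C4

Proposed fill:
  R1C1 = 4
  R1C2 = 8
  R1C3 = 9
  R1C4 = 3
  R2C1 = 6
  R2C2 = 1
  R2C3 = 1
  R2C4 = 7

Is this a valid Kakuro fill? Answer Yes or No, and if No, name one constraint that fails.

No — the down run R1C2–R2C2 sums to 9, not 10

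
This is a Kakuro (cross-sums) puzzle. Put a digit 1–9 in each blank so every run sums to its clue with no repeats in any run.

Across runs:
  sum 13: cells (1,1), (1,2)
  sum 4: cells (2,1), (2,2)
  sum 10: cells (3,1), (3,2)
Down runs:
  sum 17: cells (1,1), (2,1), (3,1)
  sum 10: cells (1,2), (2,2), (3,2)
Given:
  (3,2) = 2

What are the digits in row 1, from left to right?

4 in 2 cells must be {1,3}.
(3,1) = 10 − 2 = 8 completes the 10 across.
(2,1) = 3: the only remaining digit allowed by both the 4 across and the 17 down.
(2,2) = 4 − 3 = 1 completes the 4 across.
(1,1) = 17 − 11 = 6 completes the 17 down.
(1,2) = 13 − 6 = 7 completes the 13 across.

6 7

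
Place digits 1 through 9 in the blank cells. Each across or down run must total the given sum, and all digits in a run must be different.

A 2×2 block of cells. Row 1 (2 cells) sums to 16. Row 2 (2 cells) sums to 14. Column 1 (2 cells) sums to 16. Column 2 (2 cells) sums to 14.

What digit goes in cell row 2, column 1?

16 in 2 cells must be {7,9}.
The 16 across and the 14 down share only 9, so (1,2) = 9.
The 14 across and the 16 down share only 9, so (2,1) = 9.
(2,2) = 14 − 9 = 5 completes the 14 across.
(1,1) = 16 − 9 = 7 completes the 16 across.

9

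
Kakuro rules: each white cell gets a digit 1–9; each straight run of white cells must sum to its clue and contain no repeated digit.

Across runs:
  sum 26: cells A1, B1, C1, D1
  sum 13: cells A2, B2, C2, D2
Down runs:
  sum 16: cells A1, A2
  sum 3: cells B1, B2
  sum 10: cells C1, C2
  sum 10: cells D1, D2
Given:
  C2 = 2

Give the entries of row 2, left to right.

16 in 2 cells must be {7,9}; 3 in 2 cells must be {1,2}.
B1 = 2: only digit in both the 26-across and 3-down candidate sets.
C1 = 10 − 2 = 8 completes the 10 down.
Given what's placed, A2 must be 7 to fit the 13 across and 16 down.
B2 = 3 − 2 = 1 completes the 3 down.
D2 = 13 − 10 = 3 completes the 13 across.
A1 = 16 − 7 = 9 completes the 16 down.
D1 = 26 − 19 = 7 completes the 26 across.

7 1 2 3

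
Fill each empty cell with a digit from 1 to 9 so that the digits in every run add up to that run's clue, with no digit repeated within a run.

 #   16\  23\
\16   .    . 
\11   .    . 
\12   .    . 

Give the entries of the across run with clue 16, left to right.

16 in 2 cells must be {7,9}; 23 in 3 cells must be {6,8,9}.
The 16 across and the 23 down share only 9, so R1C2 = 9.
Given what's placed, R3C2 must be 8 to fit the 12 across and 23 down.
R1C1 = 16 − 9 = 7 completes the 16 across.
R2C2 = 23 − 17 = 6 completes the 23 down.
R3C1 = 12 − 8 = 4 completes the 12 across.
R2C1 = 11 − 6 = 5 completes the 11 across.

7 9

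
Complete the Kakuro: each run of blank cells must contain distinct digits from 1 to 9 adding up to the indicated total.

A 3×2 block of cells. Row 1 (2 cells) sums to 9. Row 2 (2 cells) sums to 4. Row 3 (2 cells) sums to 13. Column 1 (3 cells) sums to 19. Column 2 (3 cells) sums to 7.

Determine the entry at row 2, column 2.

4 in 2 cells must be {1,3}; 7 in 3 cells must be {1,2,4}.
The 4 across and the 19 down share only 3, so (2,1) = 3.
(2,2) = 4 − 3 = 1 completes the 4 across.
Given what's placed, (3,2) must be 4 to fit the 13 across and 7 down.
(1,1) = 7: the only remaining digit allowed by both the 9 across and the 19 down.
(1,2) = 9 − 7 = 2 completes the 9 across.
(3,1) = 13 − 4 = 9 completes the 13 across.

1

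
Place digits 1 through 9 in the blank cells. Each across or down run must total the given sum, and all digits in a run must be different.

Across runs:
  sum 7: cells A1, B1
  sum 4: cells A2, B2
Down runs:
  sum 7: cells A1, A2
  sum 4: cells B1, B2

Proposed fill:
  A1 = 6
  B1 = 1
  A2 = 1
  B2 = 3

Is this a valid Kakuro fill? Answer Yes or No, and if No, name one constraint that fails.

Across: 6+1=7; 1+3=4. Down: 6+1=7; 1+3=4. No digit repeats within any run.

Yes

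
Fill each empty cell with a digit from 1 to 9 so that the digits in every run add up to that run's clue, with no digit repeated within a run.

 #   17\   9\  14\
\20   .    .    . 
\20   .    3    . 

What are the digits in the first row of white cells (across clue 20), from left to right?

9 6 5

17 in 2 cells must be {8,9}.
R1C2 = 9 − 3 = 6 completes the 9 down.
Given what's placed, R1C1 must be 9 to fit the 20 across and 17 down.
R1C3 = 20 − 15 = 5 completes the 20 across.
R2C1 = 17 − 9 = 8 completes the 17 down.
R2C3 = 20 − 11 = 9 completes the 20 across.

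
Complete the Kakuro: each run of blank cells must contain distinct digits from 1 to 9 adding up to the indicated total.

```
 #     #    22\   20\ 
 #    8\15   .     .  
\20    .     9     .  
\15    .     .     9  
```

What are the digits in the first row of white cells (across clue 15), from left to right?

Given what's placed, R3C2 must be 5 to fit the 15 across and 22 down.
R1C2 = 22 − 14 = 8 completes the 22 down.
R1C3 = 15 − 8 = 7 completes the 15 across.
R2C3 = 20 − 16 = 4 completes the 20 down.
R3C1 = 15 − 14 = 1 completes the 15 across.
R2C1 = 20 − 13 = 7 completes the 20 across.

8, 7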